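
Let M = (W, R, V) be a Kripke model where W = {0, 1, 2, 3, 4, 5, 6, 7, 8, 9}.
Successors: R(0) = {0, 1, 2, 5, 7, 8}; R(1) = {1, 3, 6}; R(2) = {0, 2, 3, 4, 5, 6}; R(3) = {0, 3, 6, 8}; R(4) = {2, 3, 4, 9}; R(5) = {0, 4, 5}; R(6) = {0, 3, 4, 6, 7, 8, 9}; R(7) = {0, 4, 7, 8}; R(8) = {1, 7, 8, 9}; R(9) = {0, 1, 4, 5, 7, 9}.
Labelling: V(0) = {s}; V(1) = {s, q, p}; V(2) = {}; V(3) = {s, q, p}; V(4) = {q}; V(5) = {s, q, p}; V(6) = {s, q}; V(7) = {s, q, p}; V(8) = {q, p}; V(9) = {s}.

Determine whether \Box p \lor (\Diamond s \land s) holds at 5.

Yes

At 5: \Box p is false, \Diamond s \land s is true, so \Box p \lor (\Diamond s \land s) is true.
  At 5: \Box p requires p at every successor {0, 4, 5}.
    p fails at 0, so \Box p is false at 5.
  At 5: \Diamond s is true, s is true, so \Diamond s \land s is true.
    At 5: \Diamond s requires s at some successor in {0, 4, 5}.
      s holds at 0, so \Diamond s is true at 5.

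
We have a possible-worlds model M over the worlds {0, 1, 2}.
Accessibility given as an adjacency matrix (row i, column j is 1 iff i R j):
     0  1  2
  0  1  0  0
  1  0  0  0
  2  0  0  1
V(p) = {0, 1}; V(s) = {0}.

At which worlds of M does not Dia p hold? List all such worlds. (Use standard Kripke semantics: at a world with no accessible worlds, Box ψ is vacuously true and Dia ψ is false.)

1, 2

Recall that Dia ψ holds at a world iff ψ holds at some accessible world.
Let φ = not Dia p. Evaluate φ at each world:
  0 (successors {0}): φ is false.
  1 (successors ∅): φ is true.
  2 (successors {2}): φ is true.
For instance, at 2:
  At 2: Dia p is false, so not Dia p is true.
    At 2: Dia p requires p at some successor in {2}.
      At 2: p is false.
    So Dia p is false at 2.
Satisfying worlds: {1, 2}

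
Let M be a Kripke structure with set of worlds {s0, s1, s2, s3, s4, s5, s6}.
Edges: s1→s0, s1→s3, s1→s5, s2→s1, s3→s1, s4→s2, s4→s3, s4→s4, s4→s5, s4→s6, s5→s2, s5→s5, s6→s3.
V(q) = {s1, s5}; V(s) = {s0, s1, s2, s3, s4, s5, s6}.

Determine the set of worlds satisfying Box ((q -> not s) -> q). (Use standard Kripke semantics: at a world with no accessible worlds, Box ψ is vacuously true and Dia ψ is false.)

Let φ = Box ((q -> not s) -> q). Evaluate φ at each world:
  s0 (successors ∅): φ is true.
  s1 (successors {s0, s3, s5}): φ is false.
  s2 (successors {s1}): φ is true.
  s3 (successors {s1}): φ is true.
  s4 (successors {s2, s3, s4, s5, s6}): φ is false.
  s5 (successors {s2, s5}): φ is false.
  s6 (successors {s3}): φ is false.
For instance, at s3:
  At s3: Box ((q -> not s) -> q) requires (q -> not s) -> q at every successor {s1}.
    At s1: (q -> not s) -> q is true.
  So Box ((q -> not s) -> q) is true at s3.
Satisfying worlds: {s0, s2, s3}

s0, s2, s3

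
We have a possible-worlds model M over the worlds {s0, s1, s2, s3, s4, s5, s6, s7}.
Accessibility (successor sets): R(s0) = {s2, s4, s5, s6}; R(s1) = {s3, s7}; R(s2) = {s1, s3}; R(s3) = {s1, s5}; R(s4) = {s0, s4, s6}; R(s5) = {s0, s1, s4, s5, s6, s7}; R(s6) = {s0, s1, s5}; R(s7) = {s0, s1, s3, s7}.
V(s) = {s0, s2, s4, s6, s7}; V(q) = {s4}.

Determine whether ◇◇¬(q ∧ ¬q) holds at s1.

Recall that ◇ψ holds at a world iff ψ holds at some accessible world.
At s1: ◇◇¬(q ∧ ¬q) requires ◇¬(q ∧ ¬q) at some successor in {s3, s7}.
  ◇¬(q ∧ ¬q) holds at s3, so ◇◇¬(q ∧ ¬q) is true at s1.
    At s3: ◇¬(q ∧ ¬q) requires ¬(q ∧ ¬q) at some successor in {s1, s5}.
      ¬(q ∧ ¬q) holds at s1, so ◇¬(q ∧ ¬q) is true at s3.

Yes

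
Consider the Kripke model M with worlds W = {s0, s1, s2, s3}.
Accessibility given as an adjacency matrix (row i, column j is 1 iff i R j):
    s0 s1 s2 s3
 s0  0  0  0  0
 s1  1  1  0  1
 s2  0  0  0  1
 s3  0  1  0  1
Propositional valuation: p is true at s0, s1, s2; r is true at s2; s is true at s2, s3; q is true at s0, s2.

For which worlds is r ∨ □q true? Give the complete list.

Let φ = r ∨ □q. Evaluate φ at each world:
  s0 (successors ∅): φ is true.
  s1 (successors {s0, s1, s3}): φ is false.
  s2 (successors {s3}): φ is true.
  s3 (successors {s1, s3}): φ is false.
For instance, at s2:
  At s2: r is true, □q is false, so r ∨ □q is true.
    At s2: □q requires q at every successor {s3}.
      q fails at s3, so □q is false at s2.
Satisfying worlds: {s0, s2}

s0, s2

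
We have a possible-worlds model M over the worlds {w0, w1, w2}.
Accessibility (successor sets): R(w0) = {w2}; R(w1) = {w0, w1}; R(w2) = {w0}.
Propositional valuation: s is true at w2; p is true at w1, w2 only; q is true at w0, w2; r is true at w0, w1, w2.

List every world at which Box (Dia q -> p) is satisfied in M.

w0

Let φ = Box (Dia q -> p). Evaluate φ at each world:
  w0 (successors {w2}): φ is true.
  w1 (successors {w0, w1}): φ is false.
  w2 (successors {w0}): φ is false.
For instance, at w1:
  At w1: Box (Dia q -> p) requires Dia q -> p at every successor {w0, w1}.
    Dia q -> p fails at w0, so Box (Dia q -> p) is false at w1.
      At w0: Dia q is true, p is false, so Dia q -> p is false.
Satisfying worlds: {w0}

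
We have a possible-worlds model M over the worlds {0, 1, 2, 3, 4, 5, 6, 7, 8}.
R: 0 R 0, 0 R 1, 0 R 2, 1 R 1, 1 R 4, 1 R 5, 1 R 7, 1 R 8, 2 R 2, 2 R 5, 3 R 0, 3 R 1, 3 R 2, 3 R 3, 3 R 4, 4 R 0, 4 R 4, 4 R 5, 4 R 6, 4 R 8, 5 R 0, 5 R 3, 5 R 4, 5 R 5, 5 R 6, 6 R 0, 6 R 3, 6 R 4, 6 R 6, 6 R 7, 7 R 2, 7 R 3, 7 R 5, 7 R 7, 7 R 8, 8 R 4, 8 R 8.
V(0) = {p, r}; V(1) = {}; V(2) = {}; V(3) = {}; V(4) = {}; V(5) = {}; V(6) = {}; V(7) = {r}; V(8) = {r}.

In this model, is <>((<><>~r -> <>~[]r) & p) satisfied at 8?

No

At 8: <>((<><>~r -> <>~[]r) & p) requires (<><>~r -> <>~[]r) & p at some successor in {4, 8}.
  At 4: (<><>~r -> <>~[]r) & p is false.
  At 8: (<><>~r -> <>~[]r) & p is false.
So <>((<><>~r -> <>~[]r) & p) is false at 8.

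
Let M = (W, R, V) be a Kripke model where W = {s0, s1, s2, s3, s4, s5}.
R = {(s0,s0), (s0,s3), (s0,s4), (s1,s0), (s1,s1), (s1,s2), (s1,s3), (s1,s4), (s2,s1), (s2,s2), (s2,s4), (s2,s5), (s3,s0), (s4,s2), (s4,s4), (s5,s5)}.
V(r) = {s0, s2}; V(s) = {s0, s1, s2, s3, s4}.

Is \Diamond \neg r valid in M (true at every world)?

No

Let φ = \Diamond \neg r. Evaluate φ at each world:
  s0 (successors {s0, s3, s4}): φ is true.
  s1 (successors {s0, s1, s2, s3, s4}): φ is true.
  s2 (successors {s1, s2, s4, s5}): φ is true.
  s3 (successors {s0}): φ is false.
  s4 (successors {s2, s4}): φ is true.
  s5 (successors {s5}): φ is true.
Detail at s3 (counterexample):
  At s3: \Diamond \neg r requires \neg r at some successor in {s0}.
    At s0: \neg r is false.
  So \Diamond \neg r is false at s3.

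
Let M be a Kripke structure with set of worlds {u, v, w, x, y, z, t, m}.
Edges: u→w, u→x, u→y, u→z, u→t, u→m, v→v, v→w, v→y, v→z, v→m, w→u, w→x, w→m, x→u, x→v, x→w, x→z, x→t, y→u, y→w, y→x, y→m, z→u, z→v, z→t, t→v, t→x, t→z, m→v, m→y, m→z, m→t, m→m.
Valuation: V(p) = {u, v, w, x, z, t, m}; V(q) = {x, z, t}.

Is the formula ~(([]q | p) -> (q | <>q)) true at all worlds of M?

No

Let φ = ~(([]q | p) -> (q | <>q)). Evaluate φ at each world:
  u (successors {w, x, y, z, t, m}): φ is false.
  v (successors {v, w, y, z, m}): φ is false.
  w (successors {u, x, m}): φ is false.
  x (successors {u, v, w, z, t}): φ is false.
  y (successors {u, w, x, m}): φ is false.
  z (successors {u, v, t}): φ is false.
  t (successors {v, x, z}): φ is false.
  m (successors {v, y, z, t, m}): φ is false.
Detail at u (counterexample):
  At u: ([]q | p) -> (q | <>q) is true, so ~(([]q | p) -> (q | <>q)) is false.
    At u: []q | p is true, q | <>q is true, so ([]q | p) -> (q | <>q) is true.
      At u: []q is false, p is true, so []q | p is true.
      At u: q is false, <>q is true, so q | <>q is true.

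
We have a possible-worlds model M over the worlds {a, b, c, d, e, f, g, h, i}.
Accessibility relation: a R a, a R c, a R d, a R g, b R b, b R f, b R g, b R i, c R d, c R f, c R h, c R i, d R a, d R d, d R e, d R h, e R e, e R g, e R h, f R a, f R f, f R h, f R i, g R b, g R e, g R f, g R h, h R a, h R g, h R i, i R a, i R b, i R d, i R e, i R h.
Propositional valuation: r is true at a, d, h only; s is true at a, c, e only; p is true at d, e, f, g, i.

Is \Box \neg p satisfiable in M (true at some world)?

No

Let φ = \Box \neg p. Evaluate φ at each world:
  a (successors {a, c, d, g}): φ is false.
  b (successors {b, f, g, i}): φ is false.
  c (successors {d, f, h, i}): φ is false.
  d (successors {a, d, e, h}): φ is false.
  e (successors {e, g, h}): φ is false.
  f (successors {a, f, h, i}): φ is false.
  g (successors {b, e, f, h}): φ is false.
  h (successors {a, g, i}): φ is false.
  i (successors {a, b, d, e, h}): φ is false.
For instance, at d:
  At d: \Box \neg p requires \neg p at every successor {a, d, e, h}.
    \neg p fails at d, so \Box \neg p is false at d.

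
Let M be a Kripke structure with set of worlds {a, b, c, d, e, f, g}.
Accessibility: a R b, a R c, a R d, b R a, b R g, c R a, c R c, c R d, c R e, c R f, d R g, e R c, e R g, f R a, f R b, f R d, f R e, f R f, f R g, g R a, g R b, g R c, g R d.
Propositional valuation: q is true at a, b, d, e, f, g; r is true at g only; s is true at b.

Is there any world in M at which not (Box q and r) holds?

Let φ = not (Box q and r). Evaluate φ at each world:
  a (successors {b, c, d}): φ is true.
  b (successors {a, g}): φ is true.
  c (successors {a, c, d, e, f}): φ is true.
  d (successors {g}): φ is true.
  e (successors {c, g}): φ is true.
  f (successors {a, b, d, e, f, g}): φ is true.
  g (successors {a, b, c, d}): φ is true.
Detail at a (witness):
  At a: Box q and r is false, so not (Box q and r) is true.
    At a: Box q is false, r is false, so Box q and r is false.
      At a: Box q requires q at every successor {b, c, d}.
        q fails at c, so Box q is false at a.

Yes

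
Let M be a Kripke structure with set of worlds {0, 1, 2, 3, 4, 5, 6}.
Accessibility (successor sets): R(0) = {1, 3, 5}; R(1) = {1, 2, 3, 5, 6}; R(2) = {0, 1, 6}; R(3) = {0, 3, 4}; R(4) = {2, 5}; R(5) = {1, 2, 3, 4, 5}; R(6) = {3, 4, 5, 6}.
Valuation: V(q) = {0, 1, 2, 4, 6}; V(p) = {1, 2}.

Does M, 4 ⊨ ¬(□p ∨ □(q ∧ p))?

Recall that □ψ holds at a world iff ψ holds at every accessible world, and ◇ψ holds iff ψ holds at some accessible world.
At 4: □p ∨ □(q ∧ p) is false, so ¬(□p ∨ □(q ∧ p)) is true.
  At 4: □p is false, □(q ∧ p) is false, so □p ∨ □(q ∧ p) is false.
    At 4: □p requires p at every successor {2, 5}.
      p fails at 5, so □p is false at 4.
    At 4: □(q ∧ p) requires q ∧ p at every successor {2, 5}.
      q ∧ p fails at 5, so □(q ∧ p) is false at 4.

Yes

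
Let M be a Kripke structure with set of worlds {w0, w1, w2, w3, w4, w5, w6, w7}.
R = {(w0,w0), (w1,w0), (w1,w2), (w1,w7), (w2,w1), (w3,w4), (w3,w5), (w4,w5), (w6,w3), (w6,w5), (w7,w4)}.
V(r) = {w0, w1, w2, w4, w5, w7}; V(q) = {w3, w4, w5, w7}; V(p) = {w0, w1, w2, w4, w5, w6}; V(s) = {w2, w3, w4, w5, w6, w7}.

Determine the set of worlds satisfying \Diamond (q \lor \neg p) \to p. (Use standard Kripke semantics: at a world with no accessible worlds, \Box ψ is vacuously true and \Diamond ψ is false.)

w0, w1, w2, w4, w5, w6

Recall that \Diamond ψ holds at a world iff ψ holds at some accessible world.
Let φ = \Diamond (q \lor \neg p) \to p. Evaluate φ at each world:
  w0 (successors {w0}): φ is true.
  w1 (successors {w0, w2, w7}): φ is true.
  w2 (successors {w1}): φ is true.
  w3 (successors {w4, w5}): φ is false.
  w4 (successors {w5}): φ is true.
  w5 (successors ∅): φ is true.
  w6 (successors {w3, w5}): φ is true.
  w7 (successors {w4}): φ is false.
For instance, at w4:
  At w4: \Diamond (q \lor \neg p) is true, p is true, so \Diamond (q \lor \neg p) \to p is true.
    At w4: \Diamond (q \lor \neg p) requires q \lor \neg p at some successor in {w5}.
      q \lor \neg p holds at w5, so \Diamond (q \lor \neg p) is true at w4.
Satisfying worlds: {w0, w1, w2, w4, w5, w6}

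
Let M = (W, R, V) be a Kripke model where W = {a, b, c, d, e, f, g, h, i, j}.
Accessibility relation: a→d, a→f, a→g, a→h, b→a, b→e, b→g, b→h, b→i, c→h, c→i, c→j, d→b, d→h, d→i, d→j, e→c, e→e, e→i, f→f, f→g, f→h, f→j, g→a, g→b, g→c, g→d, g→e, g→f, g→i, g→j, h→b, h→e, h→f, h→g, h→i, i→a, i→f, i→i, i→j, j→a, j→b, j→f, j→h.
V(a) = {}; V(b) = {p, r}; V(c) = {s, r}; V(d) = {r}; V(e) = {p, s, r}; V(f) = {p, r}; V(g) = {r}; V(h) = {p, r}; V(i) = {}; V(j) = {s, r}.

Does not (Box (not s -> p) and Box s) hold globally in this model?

Let φ = not (Box (not s -> p) and Box s). Evaluate φ at each world:
  a (successors {d, f, g, h}): φ is true.
  b (successors {a, e, g, h, i}): φ is true.
  c (successors {h, i, j}): φ is true.
  d (successors {b, h, i, j}): φ is true.
  e (successors {c, e, i}): φ is true.
  f (successors {f, g, h, j}): φ is true.
  g (successors {a, b, c, d, e, f, i, j}): φ is true.
  h (successors {b, e, f, g, i}): φ is true.
  i (successors {a, f, i, j}): φ is true.
  j (successors {a, b, f, h}): φ is true.
For instance, at c:
  At c: Box (not s -> p) and Box s is false, so not (Box (not s -> p) and Box s) is true.
    At c: Box (not s -> p) is false, Box s is false, so Box (not s -> p) and Box s is false.
      At c: Box (not s -> p) requires not s -> p at every successor {h, i, j}.
        not s -> p fails at i, so Box (not s -> p) is false at c.
      At c: Box s requires s at every successor {h, i, j}.
        s fails at h, so Box s is false at c.

Yes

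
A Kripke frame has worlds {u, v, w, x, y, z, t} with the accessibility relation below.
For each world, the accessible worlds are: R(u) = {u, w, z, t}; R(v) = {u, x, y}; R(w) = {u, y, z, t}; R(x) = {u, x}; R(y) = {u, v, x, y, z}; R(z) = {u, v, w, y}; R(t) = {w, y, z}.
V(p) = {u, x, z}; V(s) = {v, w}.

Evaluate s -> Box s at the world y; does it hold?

At y: s is false, Box s is false, so s -> Box s is true.
  At y: Box s requires s at every successor {u, v, x, y, z}.
    s fails at u, so Box s is false at y.

Yes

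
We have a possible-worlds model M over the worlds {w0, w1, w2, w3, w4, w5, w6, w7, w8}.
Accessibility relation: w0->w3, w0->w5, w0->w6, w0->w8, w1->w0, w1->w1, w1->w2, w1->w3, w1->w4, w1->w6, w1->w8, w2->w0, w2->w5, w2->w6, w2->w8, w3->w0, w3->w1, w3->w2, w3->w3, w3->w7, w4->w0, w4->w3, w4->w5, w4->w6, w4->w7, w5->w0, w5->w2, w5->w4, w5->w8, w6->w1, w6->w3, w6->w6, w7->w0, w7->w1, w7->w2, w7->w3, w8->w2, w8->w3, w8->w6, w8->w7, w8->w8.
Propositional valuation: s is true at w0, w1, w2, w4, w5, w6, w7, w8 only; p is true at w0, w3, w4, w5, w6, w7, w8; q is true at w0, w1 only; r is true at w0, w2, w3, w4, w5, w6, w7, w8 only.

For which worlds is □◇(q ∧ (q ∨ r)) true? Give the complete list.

Let φ = □◇(q ∧ (q ∨ r)). Evaluate φ at each world:
  w0 (successors {w3, w5, w6, w8}): φ is false.
  w1 (successors {w0, w1, w2, w3, w4, w6, w8}): φ is false.
  w2 (successors {w0, w5, w6, w8}): φ is false.
  w3 (successors {w0, w1, w2, w3, w7}): φ is false.
  w4 (successors {w0, w3, w5, w6, w7}): φ is false.
  w5 (successors {w0, w2, w4, w8}): φ is false.
  w6 (successors {w1, w3, w6}): φ is true.
  w7 (successors {w0, w1, w2, w3}): φ is false.
  w8 (successors {w2, w3, w6, w7, w8}): φ is false.
For instance, at w8:
  At w8: □◇(q ∧ (q ∨ r)) requires ◇(q ∧ (q ∨ r)) at every successor {w2, w3, w6, w7, w8}.
    ◇(q ∧ (q ∨ r)) fails at w8, so □◇(q ∧ (q ∨ r)) is false at w8.
      At w8: ◇(q ∧ (q ∨ r)) requires q ∧ (q ∨ r) at some successor in {w2, w3, w6, w7, w8}.
        At w2: q ∧ (q ∨ r) is false.
        At w3: q ∧ (q ∨ r) is false.
        At w6: q ∧ (q ∨ r) is false.
        At w7: q ∧ (q ∨ r) is false.
        At w8: q ∧ (q ∨ r) is false.
      So ◇(q ∧ (q ∨ r)) is false at w8.
Satisfying worlds: {w6}

w6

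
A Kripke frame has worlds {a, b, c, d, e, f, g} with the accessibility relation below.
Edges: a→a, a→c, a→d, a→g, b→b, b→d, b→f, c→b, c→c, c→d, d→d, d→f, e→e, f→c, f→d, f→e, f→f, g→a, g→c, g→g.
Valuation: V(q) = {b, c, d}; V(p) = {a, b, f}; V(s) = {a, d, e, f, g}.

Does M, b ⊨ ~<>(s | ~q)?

No

At b: <>(s | ~q) is true, so ~<>(s | ~q) is false.
  At b: <>(s | ~q) requires s | ~q at some successor in {b, d, f}.
    s | ~q holds at d, so <>(s | ~q) is true at b.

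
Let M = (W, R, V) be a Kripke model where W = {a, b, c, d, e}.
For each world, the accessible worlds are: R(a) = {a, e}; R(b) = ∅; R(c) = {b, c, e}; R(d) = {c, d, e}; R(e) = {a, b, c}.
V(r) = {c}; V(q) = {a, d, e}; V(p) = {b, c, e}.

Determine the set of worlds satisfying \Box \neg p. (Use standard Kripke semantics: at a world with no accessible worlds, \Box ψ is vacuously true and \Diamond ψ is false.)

Recall that \Box ψ holds at a world iff ψ holds at every accessible world, and \Diamond ψ holds iff ψ holds at some accessible world.
Let φ = \Box \neg p. Evaluate φ at each world:
  a (successors {a, e}): φ is false.
  b (successors ∅): φ is true.
  c (successors {b, c, e}): φ is false.
  d (successors {c, d, e}): φ is false.
  e (successors {a, b, c}): φ is false.
For instance, at e:
  At e: \Box \neg p requires \neg p at every successor {a, b, c}.
    \neg p fails at b, so \Box \neg p is false at e.
Satisfying worlds: {b}

b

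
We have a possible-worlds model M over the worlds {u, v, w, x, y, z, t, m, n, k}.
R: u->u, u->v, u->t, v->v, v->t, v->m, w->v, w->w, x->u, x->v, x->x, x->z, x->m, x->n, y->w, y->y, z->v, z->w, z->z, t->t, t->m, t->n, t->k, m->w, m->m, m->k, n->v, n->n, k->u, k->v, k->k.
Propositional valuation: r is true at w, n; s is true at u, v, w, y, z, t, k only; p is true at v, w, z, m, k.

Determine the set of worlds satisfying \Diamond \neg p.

u, v, x, y, t, n, k

Let φ = \Diamond \neg p. Evaluate φ at each world:
  u (successors {u, v, t}): φ is true.
  v (successors {v, t, m}): φ is true.
  w (successors {v, w}): φ is false.
  x (successors {u, v, x, z, m, n}): φ is true.
  y (successors {w, y}): φ is true.
  z (successors {v, w, z}): φ is false.
  t (successors {t, m, n, k}): φ is true.
  m (successors {w, m, k}): φ is false.
  n (successors {v, n}): φ is true.
  k (successors {u, v, k}): φ is true.
For instance, at v:
  At v: \Diamond \neg p requires \neg p at some successor in {v, t, m}.
    \neg p holds at t, so \Diamond \neg p is true at v.
Satisfying worlds: {u, v, x, y, t, n, k}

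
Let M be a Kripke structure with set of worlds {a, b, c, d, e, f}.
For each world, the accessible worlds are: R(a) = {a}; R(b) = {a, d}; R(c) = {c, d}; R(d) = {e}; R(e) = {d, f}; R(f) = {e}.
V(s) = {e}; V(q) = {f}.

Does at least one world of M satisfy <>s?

Let φ = <>s. Evaluate φ at each world:
  a (successors {a}): φ is false.
  b (successors {a, d}): φ is false.
  c (successors {c, d}): φ is false.
  d (successors {e}): φ is true.
  e (successors {d, f}): φ is false.
  f (successors {e}): φ is true.
Detail at d (witness):
  At d: <>s requires s at some successor in {e}.
    s holds at e, so <>s is true at d.

Yes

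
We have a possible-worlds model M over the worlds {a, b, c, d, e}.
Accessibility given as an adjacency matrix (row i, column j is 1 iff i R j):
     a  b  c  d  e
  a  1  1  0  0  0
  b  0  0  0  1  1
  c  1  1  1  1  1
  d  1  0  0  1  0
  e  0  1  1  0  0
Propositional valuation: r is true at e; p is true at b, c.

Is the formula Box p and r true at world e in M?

At e: Box p is true, r is true, so Box p and r is true.
  At e: Box p requires p at every successor {b, c}.
    At b: p is true.
    At c: p is true.
  So Box p is true at e.

Yes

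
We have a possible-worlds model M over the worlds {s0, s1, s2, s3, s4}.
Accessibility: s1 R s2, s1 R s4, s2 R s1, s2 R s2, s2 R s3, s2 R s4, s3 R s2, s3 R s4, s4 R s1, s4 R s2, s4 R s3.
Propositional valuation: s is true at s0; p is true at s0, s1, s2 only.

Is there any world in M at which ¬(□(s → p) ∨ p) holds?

No

Let φ = ¬(□(s → p) ∨ p). Evaluate φ at each world:
  s0 (successors ∅): φ is false.
  s1 (successors {s2, s4}): φ is false.
  s2 (successors {s1, s2, s3, s4}): φ is false.
  s3 (successors {s2, s4}): φ is false.
  s4 (successors {s1, s2, s3}): φ is false.
For instance, at s2:
  At s2: □(s → p) ∨ p is true, so ¬(□(s → p) ∨ p) is false.
    At s2: □(s → p) is true, p is true, so □(s → p) ∨ p is true.
      At s2: □(s → p) requires s → p at every successor {s1, s2, s3, s4}.
        At s1: s → p is true.
        At s2: s → p is true.
        At s3: s → p is true.
        At s4: s → p is true.
      So □(s → p) is true at s2.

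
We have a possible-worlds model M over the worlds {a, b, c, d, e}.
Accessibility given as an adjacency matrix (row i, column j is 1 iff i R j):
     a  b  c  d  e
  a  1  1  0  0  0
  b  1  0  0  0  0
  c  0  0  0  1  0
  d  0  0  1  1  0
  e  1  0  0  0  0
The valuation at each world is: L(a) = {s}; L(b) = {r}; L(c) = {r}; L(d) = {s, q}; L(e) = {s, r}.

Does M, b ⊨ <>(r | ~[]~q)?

No

Recall that []ψ holds at a world iff ψ holds at every accessible world, and <>ψ holds iff ψ holds at some accessible world.
At b: <>(r | ~[]~q) requires r | ~[]~q at some successor in {a}.
  At a: r | ~[]~q is false.
So <>(r | ~[]~q) is false at b.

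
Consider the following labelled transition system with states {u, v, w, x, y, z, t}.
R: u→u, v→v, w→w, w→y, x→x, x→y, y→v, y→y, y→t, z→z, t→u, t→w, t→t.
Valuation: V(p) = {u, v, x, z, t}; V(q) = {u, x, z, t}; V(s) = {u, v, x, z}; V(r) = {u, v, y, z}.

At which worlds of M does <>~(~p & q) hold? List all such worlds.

Recall that <>ψ holds at a world iff ψ holds at some accessible world.
Let φ = <>~(~p & q). Evaluate φ at each world:
  u (successors {u}): φ is true.
  v (successors {v}): φ is true.
  w (successors {w, y}): φ is true.
  x (successors {x, y}): φ is true.
  y (successors {v, y, t}): φ is true.
  z (successors {z}): φ is true.
  t (successors {u, w, t}): φ is true.
For instance, at y:
  At y: <>~(~p & q) requires ~(~p & q) at some successor in {v, y, t}.
    ~(~p & q) holds at v, so <>~(~p & q) is true at y.
Satisfying worlds: {u, v, w, x, y, z, t}

u, v, w, x, y, z, t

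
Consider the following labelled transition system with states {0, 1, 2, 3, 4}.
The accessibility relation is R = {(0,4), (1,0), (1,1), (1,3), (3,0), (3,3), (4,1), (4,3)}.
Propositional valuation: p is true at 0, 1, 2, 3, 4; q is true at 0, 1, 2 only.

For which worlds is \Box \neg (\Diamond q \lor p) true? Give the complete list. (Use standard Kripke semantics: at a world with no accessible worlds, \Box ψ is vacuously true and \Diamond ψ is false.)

Recall that \Box ψ holds at a world iff ψ holds at every accessible world, and \Diamond ψ holds iff ψ holds at some accessible world.
Let φ = \Box \neg (\Diamond q \lor p). Evaluate φ at each world:
  0 (successors {4}): φ is false.
  1 (successors {0, 1, 3}): φ is false.
  2 (successors ∅): φ is true.
  3 (successors {0, 3}): φ is false.
  4 (successors {1, 3}): φ is false.
For instance, at 0:
  At 0: \Box \neg (\Diamond q \lor p) requires \neg (\Diamond q \lor p) at every successor {4}.
    \neg (\Diamond q \lor p) fails at 4, so \Box \neg (\Diamond q \lor p) is false at 0.
      At 4: \Diamond q \lor p is true, so \neg (\Diamond q \lor p) is false.
Satisfying worlds: {2}

2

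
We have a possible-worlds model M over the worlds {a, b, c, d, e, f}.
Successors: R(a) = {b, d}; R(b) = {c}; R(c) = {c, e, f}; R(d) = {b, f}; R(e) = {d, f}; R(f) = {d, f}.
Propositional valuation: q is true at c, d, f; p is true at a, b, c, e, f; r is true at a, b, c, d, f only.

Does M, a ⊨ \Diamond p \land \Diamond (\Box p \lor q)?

Yes

Recall that \Box ψ holds at a world iff ψ holds at every accessible world, and \Diamond ψ holds iff ψ holds at some accessible world.
At a: \Diamond p is true, \Diamond (\Box p \lor q) is true, so \Diamond p \land \Diamond (\Box p \lor q) is true.
  At a: \Diamond p requires p at some successor in {b, d}.
    p holds at b, so \Diamond p is true at a.
  At a: \Diamond (\Box p \lor q) requires \Box p \lor q at some successor in {b, d}.
    \Box p \lor q holds at b, so \Diamond (\Box p \lor q) is true at a.
      At b: \Box p is true, q is false, so \Box p \lor q is true.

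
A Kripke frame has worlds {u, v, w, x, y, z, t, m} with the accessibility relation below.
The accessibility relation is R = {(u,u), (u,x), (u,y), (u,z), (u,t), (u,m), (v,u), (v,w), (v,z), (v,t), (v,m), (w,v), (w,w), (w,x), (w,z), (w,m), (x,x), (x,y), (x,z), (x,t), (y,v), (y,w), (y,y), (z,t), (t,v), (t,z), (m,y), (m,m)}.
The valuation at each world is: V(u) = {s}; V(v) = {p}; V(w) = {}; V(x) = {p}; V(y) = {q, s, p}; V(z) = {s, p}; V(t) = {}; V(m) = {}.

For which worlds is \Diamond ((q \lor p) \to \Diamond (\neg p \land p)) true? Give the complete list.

u, v, w, x, y, z, m

Let φ = \Diamond ((q \lor p) \to \Diamond (\neg p \land p)). Evaluate φ at each world:
  u (successors {u, x, y, z, t, m}): φ is true.
  v (successors {u, w, z, t, m}): φ is true.
  w (successors {v, w, x, z, m}): φ is true.
  x (successors {x, y, z, t}): φ is true.
  y (successors {v, w, y}): φ is true.
  z (successors {t}): φ is true.
  t (successors {v, z}): φ is false.
  m (successors {y, m}): φ is true.
For instance, at y:
  At y: \Diamond ((q \lor p) \to \Diamond (\neg p \land p)) requires (q \lor p) \to \Diamond (\neg p \land p) at some successor in {v, w, y}.
    (q \lor p) \to \Diamond (\neg p \land p) holds at w, so \Diamond ((q \lor p) \to \Diamond (\neg p \land p)) is true at y.
      At w: q \lor p is false, \Diamond (\neg p \land p) is false, so (q \lor p) \to \Diamond (\neg p \land p) is true.
Satisfying worlds: {u, v, w, x, y, z, m}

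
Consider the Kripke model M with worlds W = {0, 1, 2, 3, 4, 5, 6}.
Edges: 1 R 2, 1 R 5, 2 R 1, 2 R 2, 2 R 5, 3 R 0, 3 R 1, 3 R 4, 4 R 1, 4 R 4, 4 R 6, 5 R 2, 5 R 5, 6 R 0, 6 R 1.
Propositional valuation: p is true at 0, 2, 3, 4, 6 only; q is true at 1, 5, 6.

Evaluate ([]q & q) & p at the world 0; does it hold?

At 0: []q & q is false, p is true, so ([]q & q) & p is false.
  At 0: []q is true, q is false, so []q & q is false.
    At 0: no accessible worlds, so []q holds vacuously.

No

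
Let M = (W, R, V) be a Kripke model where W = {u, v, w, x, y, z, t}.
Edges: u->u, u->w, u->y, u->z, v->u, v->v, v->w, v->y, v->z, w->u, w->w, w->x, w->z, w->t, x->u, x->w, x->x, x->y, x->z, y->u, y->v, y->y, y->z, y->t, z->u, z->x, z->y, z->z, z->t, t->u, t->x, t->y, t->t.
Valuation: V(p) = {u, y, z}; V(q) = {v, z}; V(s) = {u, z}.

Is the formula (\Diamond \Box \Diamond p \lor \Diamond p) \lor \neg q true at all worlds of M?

Yes

Let φ = (\Diamond \Box \Diamond p \lor \Diamond p) \lor \neg q. Evaluate φ at each world:
  u (successors {u, w, y, z}): φ is true.
  v (successors {u, v, w, y, z}): φ is true.
  w (successors {u, w, x, z, t}): φ is true.
  x (successors {u, w, x, y, z}): φ is true.
  y (successors {u, v, y, z, t}): φ is true.
  z (successors {u, x, y, z, t}): φ is true.
  t (successors {u, x, y, t}): φ is true.
For instance, at w:
  At w: \Diamond \Box \Diamond p \lor \Diamond p is true, \neg q is true, so (\Diamond \Box \Diamond p \lor \Diamond p) \lor \neg q is true.
    At w: \Diamond \Box \Diamond p is true, \Diamond p is true, so \Diamond \Box \Diamond p \lor \Diamond p is true.
      At w: \Diamond \Box \Diamond p requires \Box \Diamond p at some successor in {u, w, x, z, t}.
        \Box \Diamond p holds at u, so \Diamond \Box \Diamond p is true at w.
      At w: \Diamond p requires p at some successor in {u, w, x, z, t}.
        p holds at u, so \Diamond p is true at w.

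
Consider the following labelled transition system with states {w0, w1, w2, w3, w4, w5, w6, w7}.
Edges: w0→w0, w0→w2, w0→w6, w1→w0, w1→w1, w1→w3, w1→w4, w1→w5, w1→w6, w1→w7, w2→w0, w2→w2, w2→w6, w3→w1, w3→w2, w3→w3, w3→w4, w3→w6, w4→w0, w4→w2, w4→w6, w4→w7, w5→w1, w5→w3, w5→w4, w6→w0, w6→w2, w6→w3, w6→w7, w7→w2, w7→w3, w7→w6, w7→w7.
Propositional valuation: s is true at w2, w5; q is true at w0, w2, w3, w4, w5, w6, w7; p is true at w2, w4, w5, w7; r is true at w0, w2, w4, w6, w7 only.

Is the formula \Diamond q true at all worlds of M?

Yes

Recall that \Diamond ψ holds at a world iff ψ holds at some accessible world.
Let φ = \Diamond q. Evaluate φ at each world:
  w0 (successors {w0, w2, w6}): φ is true.
  w1 (successors {w0, w1, w3, w4, w5, w6, w7}): φ is true.
  w2 (successors {w0, w2, w6}): φ is true.
  w3 (successors {w1, w2, w3, w4, w6}): φ is true.
  w4 (successors {w0, w2, w6, w7}): φ is true.
  w5 (successors {w1, w3, w4}): φ is true.
  w6 (successors {w0, w2, w3, w7}): φ is true.
  w7 (successors {w2, w3, w6, w7}): φ is true.
For instance, at w2:
  At w2: \Diamond q requires q at some successor in {w0, w2, w6}.
    q holds at w0, so \Diamond q is true at w2.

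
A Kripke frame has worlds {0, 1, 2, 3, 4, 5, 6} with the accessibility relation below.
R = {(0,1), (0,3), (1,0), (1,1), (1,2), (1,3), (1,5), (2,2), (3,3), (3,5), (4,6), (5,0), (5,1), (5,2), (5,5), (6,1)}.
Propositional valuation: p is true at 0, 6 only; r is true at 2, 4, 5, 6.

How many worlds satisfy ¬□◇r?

3

Let φ = ¬□◇r. Evaluate φ at each world:
  0 (successors {1, 3}): φ is false.
  1 (successors {0, 1, 2, 3, 5}): φ is true.
  2 (successors {2}): φ is false.
  3 (successors {3, 5}): φ is false.
  4 (successors {6}): φ is true.
  5 (successors {0, 1, 2, 5}): φ is true.
  6 (successors {1}): φ is false.
For instance, at 0:
  At 0: □◇r is true, so ¬□◇r is false.
    At 0: □◇r requires ◇r at every successor {1, 3}.
      At 1: ◇r is true.
      At 3: ◇r is true.
    So □◇r is true at 0.
Satisfying worlds: {1, 4, 5}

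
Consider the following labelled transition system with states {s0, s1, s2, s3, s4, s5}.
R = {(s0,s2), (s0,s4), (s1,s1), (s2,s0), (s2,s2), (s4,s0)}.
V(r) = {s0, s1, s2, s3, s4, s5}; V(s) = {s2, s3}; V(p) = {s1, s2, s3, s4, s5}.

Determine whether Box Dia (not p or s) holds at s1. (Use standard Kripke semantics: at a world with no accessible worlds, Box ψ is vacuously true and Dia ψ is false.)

No

At s1: Box Dia (not p or s) requires Dia (not p or s) at every successor {s1}.
  Dia (not p or s) fails at s1, so Box Dia (not p or s) is false at s1.
    At s1: Dia (not p or s) requires not p or s at some successor in {s1}.
      At s1: not p or s is false.
    So Dia (not p or s) is false at s1.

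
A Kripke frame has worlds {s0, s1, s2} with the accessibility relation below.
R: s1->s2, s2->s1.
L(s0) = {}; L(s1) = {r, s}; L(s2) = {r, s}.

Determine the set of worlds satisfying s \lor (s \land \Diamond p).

s1, s2

Let φ = s \lor (s \land \Diamond p). Evaluate φ at each world:
  s0 (successors ∅): φ is false.
  s1 (successors {s2}): φ is true.
  s2 (successors {s1}): φ is true.
For instance, at s1:
  At s1: s is true, s \land \Diamond p is false, so s \lor (s \land \Diamond p) is true.
    At s1: s is true, \Diamond p is false, so s \land \Diamond p is false.
      At s1: \Diamond p requires p at some successor in {s2}.
        At s2: p is false.
      So \Diamond p is false at s1.
Satisfying worlds: {s1, s2}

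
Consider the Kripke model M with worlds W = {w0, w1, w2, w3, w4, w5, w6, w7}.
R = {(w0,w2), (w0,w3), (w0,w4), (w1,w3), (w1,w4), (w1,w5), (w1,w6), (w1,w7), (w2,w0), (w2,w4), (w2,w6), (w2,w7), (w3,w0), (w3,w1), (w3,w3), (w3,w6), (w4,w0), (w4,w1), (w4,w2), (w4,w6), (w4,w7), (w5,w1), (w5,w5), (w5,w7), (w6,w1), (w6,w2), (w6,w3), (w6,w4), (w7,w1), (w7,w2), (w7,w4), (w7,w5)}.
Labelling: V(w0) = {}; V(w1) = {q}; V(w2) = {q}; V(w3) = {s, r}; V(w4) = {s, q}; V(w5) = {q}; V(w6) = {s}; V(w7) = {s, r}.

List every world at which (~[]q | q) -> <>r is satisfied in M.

w0, w1, w2, w3, w4, w5, w6, w7

Let φ = (~[]q | q) -> <>r. Evaluate φ at each world:
  w0 (successors {w2, w3, w4}): φ is true.
  w1 (successors {w3, w4, w5, w6, w7}): φ is true.
  w2 (successors {w0, w4, w6, w7}): φ is true.
  w3 (successors {w0, w1, w3, w6}): φ is true.
  w4 (successors {w0, w1, w2, w6, w7}): φ is true.
  w5 (successors {w1, w5, w7}): φ is true.
  w6 (successors {w1, w2, w3, w4}): φ is true.
  w7 (successors {w1, w2, w4, w5}): φ is true.
For instance, at w2:
  At w2: ~[]q | q is true, <>r is true, so (~[]q | q) -> <>r is true.
    At w2: ~[]q is true, q is true, so ~[]q | q is true.
      At w2: []q is false, so ~[]q is true.
    At w2: <>r requires r at some successor in {w0, w4, w6, w7}.
      r holds at w7, so <>r is true at w2.
Satisfying worlds: {w0, w1, w2, w3, w4, w5, w6, w7}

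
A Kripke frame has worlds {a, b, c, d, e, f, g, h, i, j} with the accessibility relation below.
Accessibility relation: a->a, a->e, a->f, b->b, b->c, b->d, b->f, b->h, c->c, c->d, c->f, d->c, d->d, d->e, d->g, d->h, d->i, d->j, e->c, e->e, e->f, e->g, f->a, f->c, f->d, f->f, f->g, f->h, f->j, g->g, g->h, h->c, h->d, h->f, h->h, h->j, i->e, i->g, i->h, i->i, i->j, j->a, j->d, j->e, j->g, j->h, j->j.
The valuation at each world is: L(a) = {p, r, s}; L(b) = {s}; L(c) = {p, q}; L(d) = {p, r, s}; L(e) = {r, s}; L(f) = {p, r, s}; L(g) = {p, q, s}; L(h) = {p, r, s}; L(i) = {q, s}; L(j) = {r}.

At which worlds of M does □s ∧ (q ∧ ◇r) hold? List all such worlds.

Let φ = □s ∧ (q ∧ ◇r). Evaluate φ at each world:
  a (successors {a, e, f}): φ is false.
  b (successors {b, c, d, f, h}): φ is false.
  c (successors {c, d, f}): φ is false.
  d (successors {c, d, e, g, h, i, j}): φ is false.
  e (successors {c, e, f, g}): φ is false.
  f (successors {a, c, d, f, g, h, j}): φ is false.
  g (successors {g, h}): φ is true.
  h (successors {c, d, f, h, j}): φ is false.
  i (successors {e, g, h, i, j}): φ is false.
  j (successors {a, d, e, g, h, j}): φ is false.
For instance, at h:
  At h: □s is false, q ∧ ◇r is false, so □s ∧ (q ∧ ◇r) is false.
    At h: □s requires s at every successor {c, d, f, h, j}.
      s fails at c, so □s is false at h.
    At h: q is false, ◇r is true, so q ∧ ◇r is false.
      At h: ◇r requires r at some successor in {c, d, f, h, j}.
        r holds at d, so ◇r is true at h.
Satisfying worlds: {g}

g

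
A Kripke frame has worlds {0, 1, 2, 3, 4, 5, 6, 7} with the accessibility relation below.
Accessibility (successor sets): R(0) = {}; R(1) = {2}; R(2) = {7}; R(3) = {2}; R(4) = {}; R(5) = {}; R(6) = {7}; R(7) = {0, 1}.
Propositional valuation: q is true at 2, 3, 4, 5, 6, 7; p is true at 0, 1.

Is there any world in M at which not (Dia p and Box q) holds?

Let φ = not (Dia p and Box q). Evaluate φ at each world:
  0 (successors ∅): φ is true.
  1 (successors {2}): φ is true.
  2 (successors {7}): φ is true.
  3 (successors {2}): φ is true.
  4 (successors ∅): φ is true.
  5 (successors ∅): φ is true.
  6 (successors {7}): φ is true.
  7 (successors {0, 1}): φ is true.
Detail at 0 (witness):
  At 0: Dia p and Box q is false, so not (Dia p and Box q) is true.
    At 0: Dia p is false, Box q is true, so Dia p and Box q is false.
      At 0: no accessible worlds, so Dia p is false.
      At 0: no accessible worlds, so Box q holds vacuously.

Yes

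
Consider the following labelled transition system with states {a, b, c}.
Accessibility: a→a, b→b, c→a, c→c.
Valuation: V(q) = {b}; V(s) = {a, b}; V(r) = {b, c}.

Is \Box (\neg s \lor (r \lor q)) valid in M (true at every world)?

No

Recall that \Box ψ holds at a world iff ψ holds at every accessible world, and \Diamond ψ holds iff ψ holds at some accessible world.
Let φ = \Box (\neg s \lor (r \lor q)). Evaluate φ at each world:
  a (successors {a}): φ is false.
  b (successors {b}): φ is true.
  c (successors {a, c}): φ is false.
Detail at a (counterexample):
  At a: \Box (\neg s \lor (r \lor q)) requires \neg s \lor (r \lor q) at every successor {a}.
    \neg s \lor (r \lor q) fails at a, so \Box (\neg s \lor (r \lor q)) is false at a.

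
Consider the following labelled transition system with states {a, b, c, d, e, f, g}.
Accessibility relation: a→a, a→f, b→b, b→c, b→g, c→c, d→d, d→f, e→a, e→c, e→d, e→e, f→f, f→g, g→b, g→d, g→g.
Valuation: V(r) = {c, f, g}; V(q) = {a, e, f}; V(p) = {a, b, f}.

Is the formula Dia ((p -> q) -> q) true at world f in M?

At f: Dia ((p -> q) -> q) requires (p -> q) -> q at some successor in {f, g}.
  (p -> q) -> q holds at f, so Dia ((p -> q) -> q) is true at f.

Yes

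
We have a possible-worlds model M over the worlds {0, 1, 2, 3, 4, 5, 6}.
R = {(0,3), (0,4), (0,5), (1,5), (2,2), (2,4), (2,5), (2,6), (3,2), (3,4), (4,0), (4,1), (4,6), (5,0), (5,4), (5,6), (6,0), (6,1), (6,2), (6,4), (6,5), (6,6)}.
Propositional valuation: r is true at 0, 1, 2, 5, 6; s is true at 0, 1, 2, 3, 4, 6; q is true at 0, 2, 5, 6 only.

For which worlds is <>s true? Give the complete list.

Recall that <>ψ holds at a world iff ψ holds at some accessible world.
Let φ = <>s. Evaluate φ at each world:
  0 (successors {3, 4, 5}): φ is true.
  1 (successors {5}): φ is false.
  2 (successors {2, 4, 5, 6}): φ is true.
  3 (successors {2, 4}): φ is true.
  4 (successors {0, 1, 6}): φ is true.
  5 (successors {0, 4, 6}): φ is true.
  6 (successors {0, 1, 2, 4, 5, 6}): φ is true.
For instance, at 5:
  At 5: <>s requires s at some successor in {0, 4, 6}.
    s holds at 0, so <>s is true at 5.
Satisfying worlds: {0, 2, 3, 4, 5, 6}

0, 2, 3, 4, 5, 6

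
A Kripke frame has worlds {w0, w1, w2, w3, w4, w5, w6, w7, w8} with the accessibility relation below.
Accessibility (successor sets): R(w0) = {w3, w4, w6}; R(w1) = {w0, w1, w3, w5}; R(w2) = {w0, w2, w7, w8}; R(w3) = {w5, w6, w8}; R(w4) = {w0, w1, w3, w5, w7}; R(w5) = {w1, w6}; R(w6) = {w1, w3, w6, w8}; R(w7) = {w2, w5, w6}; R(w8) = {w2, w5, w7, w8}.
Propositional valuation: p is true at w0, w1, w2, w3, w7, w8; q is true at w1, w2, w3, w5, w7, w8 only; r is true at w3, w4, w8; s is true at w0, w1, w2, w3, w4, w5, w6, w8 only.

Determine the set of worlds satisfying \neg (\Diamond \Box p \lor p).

Let φ = \neg (\Diamond \Box p \lor p). Evaluate φ at each world:
  w0 (successors {w3, w4, w6}): φ is false.
  w1 (successors {w0, w1, w3, w5}): φ is false.
  w2 (successors {w0, w2, w7, w8}): φ is false.
  w3 (successors {w5, w6, w8}): φ is false.
  w4 (successors {w0, w1, w3, w5, w7}): φ is true.
  w5 (successors {w1, w6}): φ is true.
  w6 (successors {w1, w3, w6, w8}): φ is true.
  w7 (successors {w2, w5, w6}): φ is false.
  w8 (successors {w2, w5, w7, w8}): φ is false.
For instance, at w4:
  At w4: \Diamond \Box p \lor p is false, so \neg (\Diamond \Box p \lor p) is true.
    At w4: \Diamond \Box p is false, p is false, so \Diamond \Box p \lor p is false.
      At w4: \Diamond \Box p requires \Box p at some successor in {w0, w1, w3, w5, w7}.
        At w0: \Box p is false.
        At w1: \Box p is false.
        At w3: \Box p is false.
        At w5: \Box p is false.
        At w7: \Box p is false.
      So \Diamond \Box p is false at w4.
Satisfying worlds: {w4, w5, w6}

w4, w5, w6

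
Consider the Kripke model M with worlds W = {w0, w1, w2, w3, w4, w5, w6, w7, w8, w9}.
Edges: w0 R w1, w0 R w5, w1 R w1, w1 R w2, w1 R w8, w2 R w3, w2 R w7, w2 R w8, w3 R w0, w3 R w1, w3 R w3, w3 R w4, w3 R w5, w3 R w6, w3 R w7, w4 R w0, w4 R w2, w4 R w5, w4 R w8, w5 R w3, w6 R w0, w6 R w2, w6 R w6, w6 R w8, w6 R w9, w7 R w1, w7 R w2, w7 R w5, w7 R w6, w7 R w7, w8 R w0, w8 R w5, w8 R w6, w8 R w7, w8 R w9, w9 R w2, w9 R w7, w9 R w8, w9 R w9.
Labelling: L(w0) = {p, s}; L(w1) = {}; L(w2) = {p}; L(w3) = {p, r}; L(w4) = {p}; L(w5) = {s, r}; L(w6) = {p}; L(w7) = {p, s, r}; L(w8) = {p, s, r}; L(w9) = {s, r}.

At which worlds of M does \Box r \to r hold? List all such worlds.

w0, w1, w3, w4, w5, w6, w7, w8, w9

Let φ = \Box r \to r. Evaluate φ at each world:
  w0 (successors {w1, w5}): φ is true.
  w1 (successors {w1, w2, w8}): φ is true.
  w2 (successors {w3, w7, w8}): φ is false.
  w3 (successors {w0, w1, w3, w4, w5, w6, w7}): φ is true.
  w4 (successors {w0, w2, w5, w8}): φ is true.
  w5 (successors {w3}): φ is true.
  w6 (successors {w0, w2, w6, w8, w9}): φ is true.
  w7 (successors {w1, w2, w5, w6, w7}): φ is true.
  w8 (successors {w0, w5, w6, w7, w9}): φ is true.
  w9 (successors {w2, w7, w8, w9}): φ is true.
For instance, at w6:
  At w6: \Box r is false, r is false, so \Box r \to r is true.
    At w6: \Box r requires r at every successor {w0, w2, w6, w8, w9}.
      r fails at w0, so \Box r is false at w6.
Satisfying worlds: {w0, w1, w3, w4, w5, w6, w7, w8, w9}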